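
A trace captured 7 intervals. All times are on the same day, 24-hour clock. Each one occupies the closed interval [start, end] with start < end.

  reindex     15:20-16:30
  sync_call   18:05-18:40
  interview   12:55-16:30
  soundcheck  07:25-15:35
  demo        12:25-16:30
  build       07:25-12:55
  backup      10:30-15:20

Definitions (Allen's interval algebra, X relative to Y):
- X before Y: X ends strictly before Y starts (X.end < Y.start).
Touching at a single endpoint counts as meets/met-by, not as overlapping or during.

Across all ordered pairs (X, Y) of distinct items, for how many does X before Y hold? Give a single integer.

Checking all 42 ordered pairs for relation 'before'; matching pairs in alphabetical order:
(backup, sync_call): backup before sync_call ✓
(build, reindex): build before reindex ✓
(build, sync_call): build before sync_call ✓
(demo, sync_call): demo before sync_call ✓
(interview, sync_call): interview before sync_call ✓
(reindex, sync_call): reindex before sync_call ✓
(soundcheck, sync_call): soundcheck before sync_call ✓
Count: 7.

7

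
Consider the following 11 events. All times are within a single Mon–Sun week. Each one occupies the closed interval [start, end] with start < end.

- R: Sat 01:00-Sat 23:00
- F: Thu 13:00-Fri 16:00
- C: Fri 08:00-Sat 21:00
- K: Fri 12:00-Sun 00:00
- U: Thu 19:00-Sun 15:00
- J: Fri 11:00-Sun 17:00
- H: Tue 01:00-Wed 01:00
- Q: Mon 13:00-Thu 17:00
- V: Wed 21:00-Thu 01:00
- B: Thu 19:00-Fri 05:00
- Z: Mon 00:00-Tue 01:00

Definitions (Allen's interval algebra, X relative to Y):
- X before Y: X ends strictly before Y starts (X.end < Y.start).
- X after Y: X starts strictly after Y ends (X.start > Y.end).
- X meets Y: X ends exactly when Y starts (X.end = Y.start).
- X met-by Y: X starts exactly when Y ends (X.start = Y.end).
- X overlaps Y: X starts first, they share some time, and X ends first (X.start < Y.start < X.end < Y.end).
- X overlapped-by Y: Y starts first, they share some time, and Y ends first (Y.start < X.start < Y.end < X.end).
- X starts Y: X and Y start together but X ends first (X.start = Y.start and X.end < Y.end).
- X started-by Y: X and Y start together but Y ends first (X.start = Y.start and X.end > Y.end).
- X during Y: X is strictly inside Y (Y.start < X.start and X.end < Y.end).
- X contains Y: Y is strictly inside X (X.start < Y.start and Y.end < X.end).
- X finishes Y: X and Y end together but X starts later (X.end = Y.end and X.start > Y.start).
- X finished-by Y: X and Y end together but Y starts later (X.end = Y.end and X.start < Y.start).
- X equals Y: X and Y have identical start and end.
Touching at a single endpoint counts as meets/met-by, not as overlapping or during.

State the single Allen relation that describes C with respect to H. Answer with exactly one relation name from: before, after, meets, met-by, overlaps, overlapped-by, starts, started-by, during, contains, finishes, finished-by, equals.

after

C = [Fri 08:00, Sat 21:00]; H = [Tue 01:00, Wed 01:00].
Compare endpoints: C.start > H.start, C.start > H.end, C.end > H.start, C.end > H.end.
That pattern is 'after'.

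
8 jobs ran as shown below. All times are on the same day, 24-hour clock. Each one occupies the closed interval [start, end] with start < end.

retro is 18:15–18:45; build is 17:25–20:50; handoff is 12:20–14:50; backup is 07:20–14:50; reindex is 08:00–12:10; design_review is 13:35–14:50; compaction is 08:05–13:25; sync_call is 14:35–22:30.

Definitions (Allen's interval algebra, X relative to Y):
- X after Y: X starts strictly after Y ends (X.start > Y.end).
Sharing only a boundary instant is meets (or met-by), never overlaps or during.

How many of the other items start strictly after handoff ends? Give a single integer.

2

Target handoff = [12:20, 14:50].
backup [07:20, 14:50] → finished-by → no.
build [17:25, 20:50] → after → counts.
compaction [08:05, 13:25] → overlaps → no.
design_review [13:35, 14:50] → finishes → no.
reindex [08:00, 12:10] → before → no.
retro [18:15, 18:45] → after → counts.
sync_call [14:35, 22:30] → overlapped-by → no.
Total: 2.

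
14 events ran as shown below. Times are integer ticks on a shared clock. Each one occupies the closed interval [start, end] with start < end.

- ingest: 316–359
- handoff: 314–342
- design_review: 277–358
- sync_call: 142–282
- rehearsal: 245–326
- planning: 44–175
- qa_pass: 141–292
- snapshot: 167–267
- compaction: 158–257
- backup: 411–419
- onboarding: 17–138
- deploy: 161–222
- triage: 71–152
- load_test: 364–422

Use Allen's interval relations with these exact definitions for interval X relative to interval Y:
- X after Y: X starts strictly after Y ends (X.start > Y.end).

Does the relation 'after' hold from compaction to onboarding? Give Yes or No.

Yes

compaction = [158, 257], onboarding = [17, 138].
Actual relation of compaction to onboarding: after.
Asked whether 'after' holds → Yes.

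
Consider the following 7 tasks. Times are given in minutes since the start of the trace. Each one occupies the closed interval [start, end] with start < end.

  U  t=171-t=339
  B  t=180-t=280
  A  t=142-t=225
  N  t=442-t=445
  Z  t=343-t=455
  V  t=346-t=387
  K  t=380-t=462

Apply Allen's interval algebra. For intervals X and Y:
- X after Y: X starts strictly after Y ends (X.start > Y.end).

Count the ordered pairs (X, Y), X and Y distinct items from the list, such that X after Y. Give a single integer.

13

Checking all 42 ordered pairs for relation 'after'; matching pairs in alphabetical order:
(K, A): K after A ✓
(K, B): K after B ✓
(K, U): K after U ✓
(N, A): N after A ✓
(N, B): N after B ✓
(N, U): N after U ✓
(N, V): N after V ✓
(V, A): V after A ✓
(V, B): V after B ✓
(V, U): V after U ✓
(Z, A): Z after A ✓
(Z, B): Z after B ✓
(Z, U): Z after U ✓
Count: 13.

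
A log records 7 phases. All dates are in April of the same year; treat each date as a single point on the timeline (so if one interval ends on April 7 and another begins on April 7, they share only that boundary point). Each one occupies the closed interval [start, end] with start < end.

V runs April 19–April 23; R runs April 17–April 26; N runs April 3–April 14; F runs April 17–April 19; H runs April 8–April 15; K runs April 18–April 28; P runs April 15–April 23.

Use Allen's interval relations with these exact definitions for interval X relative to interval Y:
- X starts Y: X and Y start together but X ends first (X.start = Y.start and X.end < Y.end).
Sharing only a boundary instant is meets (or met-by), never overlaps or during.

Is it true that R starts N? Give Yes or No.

No

R = [April 17, April 26], N = [April 3, April 14].
Actual relation of R to N: after.
Asked whether 'starts' holds → No.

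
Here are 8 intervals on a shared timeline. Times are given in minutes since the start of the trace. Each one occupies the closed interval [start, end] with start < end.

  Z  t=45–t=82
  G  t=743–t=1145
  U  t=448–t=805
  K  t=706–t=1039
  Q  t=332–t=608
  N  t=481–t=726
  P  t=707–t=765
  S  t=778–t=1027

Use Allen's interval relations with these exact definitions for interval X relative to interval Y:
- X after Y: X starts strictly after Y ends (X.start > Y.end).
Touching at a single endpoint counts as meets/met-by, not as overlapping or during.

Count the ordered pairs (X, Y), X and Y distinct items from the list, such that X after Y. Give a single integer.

14

Checking all 56 ordered pairs for relation 'after'; matching pairs in alphabetical order:
(G, N): G after N ✓
(G, Q): G after Q ✓
(G, Z): G after Z ✓
(K, Q): K after Q ✓
(K, Z): K after Z ✓
(N, Z): N after Z ✓
(P, Q): P after Q ✓
(P, Z): P after Z ✓
(Q, Z): Q after Z ✓
(S, N): S after N ✓
(S, P): S after P ✓
(S, Q): S after Q ✓
(S, Z): S after Z ✓
(U, Z): U after Z ✓
Count: 14.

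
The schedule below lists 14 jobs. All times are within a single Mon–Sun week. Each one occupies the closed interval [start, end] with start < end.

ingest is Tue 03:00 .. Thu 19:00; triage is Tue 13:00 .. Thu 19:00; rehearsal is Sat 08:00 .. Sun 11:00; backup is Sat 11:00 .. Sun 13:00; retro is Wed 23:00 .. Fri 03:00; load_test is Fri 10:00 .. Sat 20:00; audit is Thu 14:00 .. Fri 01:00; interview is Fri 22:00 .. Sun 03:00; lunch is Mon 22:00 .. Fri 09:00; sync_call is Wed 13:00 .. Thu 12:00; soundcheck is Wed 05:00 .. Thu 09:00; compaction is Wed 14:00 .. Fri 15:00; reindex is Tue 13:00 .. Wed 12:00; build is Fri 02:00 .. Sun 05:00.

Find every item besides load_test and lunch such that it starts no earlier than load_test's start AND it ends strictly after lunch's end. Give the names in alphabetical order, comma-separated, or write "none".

backup, interview, rehearsal

Conditions: its start is no earlier than load_test's start (X.start >= Fri 10:00) AND its end is strictly after lunch's end (X.end > Fri 09:00).
audit: start Thu 14:00 >= Fri 10:00? ✗; end Fri 01:00 > Fri 09:00? ✗ → no.
backup: start Sat 11:00 >= Fri 10:00? ✓; end Sun 13:00 > Fri 09:00? ✓ → yes.
build: start Fri 02:00 >= Fri 10:00? ✗; end Sun 05:00 > Fri 09:00? ✓ → no.
compaction: start Wed 14:00 >= Fri 10:00? ✗; end Fri 15:00 > Fri 09:00? ✓ → no.
ingest: start Tue 03:00 >= Fri 10:00? ✗; end Thu 19:00 > Fri 09:00? ✗ → no.
interview: start Fri 22:00 >= Fri 10:00? ✓; end Sun 03:00 > Fri 09:00? ✓ → yes.
rehearsal: start Sat 08:00 >= Fri 10:00? ✓; end Sun 11:00 > Fri 09:00? ✓ → yes.
reindex: start Tue 13:00 >= Fri 10:00? ✗; end Wed 12:00 > Fri 09:00? ✗ → no.
retro: start Wed 23:00 >= Fri 10:00? ✗; end Fri 03:00 > Fri 09:00? ✗ → no.
soundcheck: start Wed 05:00 >= Fri 10:00? ✗; end Thu 09:00 > Fri 09:00? ✗ → no.
sync_call: start Wed 13:00 >= Fri 10:00? ✗; end Thu 12:00 > Fri 09:00? ✗ → no.
triage: start Tue 13:00 >= Fri 10:00? ✗; end Thu 19:00 > Fri 09:00? ✗ → no.
Result: backup, interview, rehearsal.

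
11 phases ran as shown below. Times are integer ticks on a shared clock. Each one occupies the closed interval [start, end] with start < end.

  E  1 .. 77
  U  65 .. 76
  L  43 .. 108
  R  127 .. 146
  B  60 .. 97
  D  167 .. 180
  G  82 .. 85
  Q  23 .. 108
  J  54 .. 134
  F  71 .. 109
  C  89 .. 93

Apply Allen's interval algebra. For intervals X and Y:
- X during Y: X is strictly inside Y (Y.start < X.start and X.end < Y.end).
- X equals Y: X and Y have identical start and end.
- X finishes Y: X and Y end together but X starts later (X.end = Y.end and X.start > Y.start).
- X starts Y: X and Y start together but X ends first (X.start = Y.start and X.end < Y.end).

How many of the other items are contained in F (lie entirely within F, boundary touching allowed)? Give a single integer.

2

Target F = [71, 109].
B [60, 97] → overlaps → no.
C [89, 93] → during → counts.
D [167, 180] → after → no.
E [1, 77] → overlaps → no.
G [82, 85] → during → counts.
J [54, 134] → contains → no.
L [43, 108] → overlaps → no.
Q [23, 108] → overlaps → no.
R [127, 146] → after → no.
U [65, 76] → overlaps → no.
Total: 2.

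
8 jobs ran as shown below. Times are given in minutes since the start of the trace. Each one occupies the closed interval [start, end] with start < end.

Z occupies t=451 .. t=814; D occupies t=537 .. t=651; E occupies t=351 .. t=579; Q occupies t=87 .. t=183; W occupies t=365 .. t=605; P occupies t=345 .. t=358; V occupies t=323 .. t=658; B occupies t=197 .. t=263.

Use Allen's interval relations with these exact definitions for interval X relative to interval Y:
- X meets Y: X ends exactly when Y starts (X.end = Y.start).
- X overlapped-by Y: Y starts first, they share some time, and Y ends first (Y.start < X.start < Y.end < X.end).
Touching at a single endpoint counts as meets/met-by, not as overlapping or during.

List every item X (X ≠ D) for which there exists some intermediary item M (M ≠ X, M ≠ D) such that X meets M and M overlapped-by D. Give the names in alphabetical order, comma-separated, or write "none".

Target D = [t=537, t=651].
Intermediaries M with M overlapped-by D: none.
Union: none.

none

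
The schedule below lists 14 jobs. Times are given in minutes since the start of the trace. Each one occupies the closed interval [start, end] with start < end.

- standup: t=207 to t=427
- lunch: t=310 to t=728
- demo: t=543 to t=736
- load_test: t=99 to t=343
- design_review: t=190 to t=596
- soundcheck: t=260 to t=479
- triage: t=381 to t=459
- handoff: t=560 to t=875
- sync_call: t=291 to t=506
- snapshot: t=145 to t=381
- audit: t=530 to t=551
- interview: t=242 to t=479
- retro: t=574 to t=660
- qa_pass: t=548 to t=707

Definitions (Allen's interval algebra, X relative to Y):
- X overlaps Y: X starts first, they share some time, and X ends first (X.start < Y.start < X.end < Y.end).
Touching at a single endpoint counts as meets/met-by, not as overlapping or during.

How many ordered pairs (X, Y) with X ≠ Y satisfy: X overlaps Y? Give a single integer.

Checking all 182 ordered pairs for relation 'overlaps'; matching pairs in alphabetical order:
(audit, demo): audit overlaps demo ✓
(audit, qa_pass): audit overlaps qa_pass ✓
(demo, handoff): demo overlaps handoff ✓
(design_review, demo): design_review overlaps demo ✓
(design_review, handoff): design_review overlaps handoff ✓
(design_review, lunch): design_review overlaps lunch ✓
(design_review, qa_pass): design_review overlaps qa_pass ✓
(design_review, retro): design_review overlaps retro ✓
(interview, lunch): interview overlaps lunch ✓
(interview, sync_call): interview overlaps sync_call ✓
(load_test, design_review): load_test overlaps design_review ✓
(load_test, interview): load_test overlaps interview ✓
(load_test, lunch): load_test overlaps lunch ✓
(load_test, snapshot): load_test overlaps snapshot ✓
(load_test, soundcheck): load_test overlaps soundcheck ✓
(load_test, standup): load_test overlaps standup ✓
(load_test, sync_call): load_test overlaps sync_call ✓
(lunch, demo): lunch overlaps demo ✓
(lunch, handoff): lunch overlaps handoff ✓
(qa_pass, handoff): qa_pass overlaps handoff ✓
(snapshot, design_review): snapshot overlaps design_review ✓
(snapshot, interview): snapshot overlaps interview ✓
(snapshot, lunch): snapshot overlaps lunch ✓
(snapshot, soundcheck): snapshot overlaps soundcheck ✓
... plus 10 further pairs not listed.
Count: 34.

34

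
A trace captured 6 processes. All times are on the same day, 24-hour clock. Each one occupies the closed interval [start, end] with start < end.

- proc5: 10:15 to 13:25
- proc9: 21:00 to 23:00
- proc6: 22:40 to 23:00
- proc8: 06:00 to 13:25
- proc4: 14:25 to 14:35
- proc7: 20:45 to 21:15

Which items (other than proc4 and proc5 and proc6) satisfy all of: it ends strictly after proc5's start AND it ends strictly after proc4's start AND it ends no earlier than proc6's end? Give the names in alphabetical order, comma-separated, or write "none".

proc9

Conditions: its end is strictly after proc5's start (X.end > 10:15) AND its end is strictly after proc4's start (X.end > 14:25) AND its end is no earlier than proc6's end (X.end >= 23:00).
proc7: end 21:15 > 10:15? ✓; end 21:15 > 14:25? ✓; end 21:15 >= 23:00? ✗ → no.
proc8: end 13:25 > 10:15? ✓; end 13:25 > 14:25? ✗; end 13:25 >= 23:00? ✗ → no.
proc9: end 23:00 > 10:15? ✓; end 23:00 > 14:25? ✓; end 23:00 >= 23:00? ✓ → yes.
Result: proc9.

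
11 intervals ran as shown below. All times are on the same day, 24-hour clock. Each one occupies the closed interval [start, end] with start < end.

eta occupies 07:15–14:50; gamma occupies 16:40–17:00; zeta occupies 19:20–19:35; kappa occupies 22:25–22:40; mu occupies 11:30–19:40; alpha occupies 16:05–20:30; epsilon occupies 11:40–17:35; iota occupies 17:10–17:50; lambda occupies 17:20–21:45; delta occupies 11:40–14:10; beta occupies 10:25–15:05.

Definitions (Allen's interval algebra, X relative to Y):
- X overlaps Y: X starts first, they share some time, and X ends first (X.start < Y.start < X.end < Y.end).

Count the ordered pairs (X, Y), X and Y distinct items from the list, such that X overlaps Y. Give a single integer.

12

Checking all 110 ordered pairs for relation 'overlaps'; matching pairs in alphabetical order:
(alpha, lambda): alpha overlaps lambda ✓
(beta, epsilon): beta overlaps epsilon ✓
(beta, mu): beta overlaps mu ✓
(epsilon, alpha): epsilon overlaps alpha ✓
(epsilon, iota): epsilon overlaps iota ✓
(epsilon, lambda): epsilon overlaps lambda ✓
(eta, beta): eta overlaps beta ✓
(eta, epsilon): eta overlaps epsilon ✓
(eta, mu): eta overlaps mu ✓
(iota, lambda): iota overlaps lambda ✓
(mu, alpha): mu overlaps alpha ✓
(mu, lambda): mu overlaps lambda ✓
Count: 12.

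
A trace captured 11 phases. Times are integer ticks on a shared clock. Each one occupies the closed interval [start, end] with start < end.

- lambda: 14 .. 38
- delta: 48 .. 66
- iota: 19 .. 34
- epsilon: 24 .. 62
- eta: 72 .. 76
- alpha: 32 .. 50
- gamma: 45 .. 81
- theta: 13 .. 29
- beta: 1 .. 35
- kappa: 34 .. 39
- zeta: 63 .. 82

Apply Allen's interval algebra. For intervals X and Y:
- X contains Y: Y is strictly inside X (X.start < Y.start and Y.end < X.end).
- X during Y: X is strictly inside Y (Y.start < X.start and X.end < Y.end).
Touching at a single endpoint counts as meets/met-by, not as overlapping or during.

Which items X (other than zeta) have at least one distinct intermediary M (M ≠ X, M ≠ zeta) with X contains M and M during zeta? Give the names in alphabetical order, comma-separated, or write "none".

gamma

Target zeta = [63, 82].
Intermediaries M with M during zeta: eta.
Via eta — items with X contains eta: gamma.
Union: gamma.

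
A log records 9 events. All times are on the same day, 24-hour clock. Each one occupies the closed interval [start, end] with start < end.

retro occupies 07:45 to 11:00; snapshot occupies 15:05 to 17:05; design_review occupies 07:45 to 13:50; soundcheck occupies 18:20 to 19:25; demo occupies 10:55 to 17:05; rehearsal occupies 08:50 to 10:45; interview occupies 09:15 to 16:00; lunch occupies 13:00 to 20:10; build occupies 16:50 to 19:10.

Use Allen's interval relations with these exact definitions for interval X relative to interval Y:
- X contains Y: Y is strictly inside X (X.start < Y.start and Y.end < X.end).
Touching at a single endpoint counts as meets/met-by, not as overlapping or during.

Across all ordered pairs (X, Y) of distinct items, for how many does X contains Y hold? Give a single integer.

5

Checking all 72 ordered pairs for relation 'contains'; matching pairs in alphabetical order:
(design_review, rehearsal): design_review contains rehearsal ✓
(lunch, build): lunch contains build ✓
(lunch, snapshot): lunch contains snapshot ✓
(lunch, soundcheck): lunch contains soundcheck ✓
(retro, rehearsal): retro contains rehearsal ✓
Count: 5.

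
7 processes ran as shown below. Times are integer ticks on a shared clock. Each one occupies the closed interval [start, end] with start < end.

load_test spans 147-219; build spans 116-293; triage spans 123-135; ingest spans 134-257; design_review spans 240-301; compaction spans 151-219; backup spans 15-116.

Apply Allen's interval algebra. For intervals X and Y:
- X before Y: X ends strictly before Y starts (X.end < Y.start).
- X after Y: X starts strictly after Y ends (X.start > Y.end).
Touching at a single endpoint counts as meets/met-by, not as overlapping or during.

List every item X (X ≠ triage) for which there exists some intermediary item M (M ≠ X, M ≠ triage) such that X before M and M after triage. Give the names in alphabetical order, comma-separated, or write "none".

backup, compaction, load_test

Target triage = [123, 135].
Intermediaries M with M after triage: compaction, design_review, load_test.
Via compaction — items with X before compaction: backup.
Via design_review — items with X before design_review: backup, compaction, load_test.
Via load_test — items with X before load_test: backup.
Union: backup, compaction, load_test.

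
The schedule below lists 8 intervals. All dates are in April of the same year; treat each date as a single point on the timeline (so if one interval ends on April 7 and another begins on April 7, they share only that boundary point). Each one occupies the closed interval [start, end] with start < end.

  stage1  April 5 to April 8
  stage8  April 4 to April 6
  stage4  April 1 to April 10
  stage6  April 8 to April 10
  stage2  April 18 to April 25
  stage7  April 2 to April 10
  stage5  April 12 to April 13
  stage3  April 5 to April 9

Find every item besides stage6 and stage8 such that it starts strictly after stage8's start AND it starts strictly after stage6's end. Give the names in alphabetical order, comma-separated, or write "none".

Conditions: its start is strictly after stage8's start (X.start > April 4) AND its start is strictly after stage6's end (X.start > April 10).
stage1: start April 5 > April 4? ✓; start April 5 > April 10? ✗ → no.
stage2: start April 18 > April 4? ✓; start April 18 > April 10? ✓ → yes.
stage3: start April 5 > April 4? ✓; start April 5 > April 10? ✗ → no.
stage4: start April 1 > April 4? ✗; start April 1 > April 10? ✗ → no.
stage5: start April 12 > April 4? ✓; start April 12 > April 10? ✓ → yes.
stage7: start April 2 > April 4? ✗; start April 2 > April 10? ✗ → no.
Result: stage2, stage5.

stage2, stage5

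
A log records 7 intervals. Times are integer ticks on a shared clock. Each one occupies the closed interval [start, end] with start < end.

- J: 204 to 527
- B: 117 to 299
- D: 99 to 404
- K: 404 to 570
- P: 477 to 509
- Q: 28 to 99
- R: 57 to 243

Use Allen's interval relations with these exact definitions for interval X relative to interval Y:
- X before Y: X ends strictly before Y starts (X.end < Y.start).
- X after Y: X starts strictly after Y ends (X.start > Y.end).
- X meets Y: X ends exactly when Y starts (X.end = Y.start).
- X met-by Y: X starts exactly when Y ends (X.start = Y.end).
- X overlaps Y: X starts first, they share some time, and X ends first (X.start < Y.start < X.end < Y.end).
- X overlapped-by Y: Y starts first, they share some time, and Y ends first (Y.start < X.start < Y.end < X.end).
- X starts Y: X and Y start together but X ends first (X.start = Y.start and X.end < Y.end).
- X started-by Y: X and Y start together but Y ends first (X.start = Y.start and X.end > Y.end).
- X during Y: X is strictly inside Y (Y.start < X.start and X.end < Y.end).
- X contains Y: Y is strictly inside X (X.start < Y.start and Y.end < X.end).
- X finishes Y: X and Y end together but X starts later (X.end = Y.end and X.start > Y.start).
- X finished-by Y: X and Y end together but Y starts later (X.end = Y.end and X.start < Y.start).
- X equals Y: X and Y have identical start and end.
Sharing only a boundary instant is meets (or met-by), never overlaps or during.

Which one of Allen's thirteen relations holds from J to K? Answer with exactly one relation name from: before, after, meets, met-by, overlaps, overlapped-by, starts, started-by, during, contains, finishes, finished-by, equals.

J = [204, 527]; K = [404, 570].
Compare endpoints: J.start < K.start, J.start < K.end, J.end > K.start, J.end < K.end.
That pattern is 'overlaps'.

overlaps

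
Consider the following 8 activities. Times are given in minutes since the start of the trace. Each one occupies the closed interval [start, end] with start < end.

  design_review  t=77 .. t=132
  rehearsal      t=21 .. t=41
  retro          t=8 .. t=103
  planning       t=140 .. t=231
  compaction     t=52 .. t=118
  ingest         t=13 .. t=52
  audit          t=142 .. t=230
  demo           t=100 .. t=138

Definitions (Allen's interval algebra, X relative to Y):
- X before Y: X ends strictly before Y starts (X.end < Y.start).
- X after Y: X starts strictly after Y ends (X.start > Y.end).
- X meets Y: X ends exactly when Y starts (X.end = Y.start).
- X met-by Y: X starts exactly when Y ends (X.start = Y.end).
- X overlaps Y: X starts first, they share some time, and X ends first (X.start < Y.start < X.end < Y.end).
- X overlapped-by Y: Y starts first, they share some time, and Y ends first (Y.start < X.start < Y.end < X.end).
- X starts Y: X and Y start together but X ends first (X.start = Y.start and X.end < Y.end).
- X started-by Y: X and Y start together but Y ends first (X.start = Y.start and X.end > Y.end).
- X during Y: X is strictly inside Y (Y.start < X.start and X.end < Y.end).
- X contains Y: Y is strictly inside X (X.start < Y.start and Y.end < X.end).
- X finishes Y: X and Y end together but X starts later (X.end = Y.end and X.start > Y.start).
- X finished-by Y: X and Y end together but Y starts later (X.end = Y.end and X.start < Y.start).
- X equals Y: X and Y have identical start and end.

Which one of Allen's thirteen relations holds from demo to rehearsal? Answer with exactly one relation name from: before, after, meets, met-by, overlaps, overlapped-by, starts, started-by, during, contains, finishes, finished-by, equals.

after

demo = [t=100, t=138]; rehearsal = [t=21, t=41].
Compare endpoints: demo.start > rehearsal.start, demo.start > rehearsal.end, demo.end > rehearsal.start, demo.end > rehearsal.end.
That pattern is 'after'.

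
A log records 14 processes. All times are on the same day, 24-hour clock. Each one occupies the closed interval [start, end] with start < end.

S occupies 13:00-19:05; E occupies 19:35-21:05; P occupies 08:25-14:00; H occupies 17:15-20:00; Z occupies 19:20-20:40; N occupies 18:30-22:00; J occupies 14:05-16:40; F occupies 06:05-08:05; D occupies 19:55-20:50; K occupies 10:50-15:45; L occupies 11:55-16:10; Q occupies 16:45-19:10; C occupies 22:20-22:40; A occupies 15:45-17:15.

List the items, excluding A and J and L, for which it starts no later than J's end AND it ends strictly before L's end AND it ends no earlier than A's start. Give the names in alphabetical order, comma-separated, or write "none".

K

Conditions: its start is no later than J's end (X.start <= 16:40) AND its end is strictly before L's end (X.end < 16:10) AND its end is no earlier than A's start (X.end >= 15:45).
C: start 22:20 <= 16:40? ✗; end 22:40 < 16:10? ✗; end 22:40 >= 15:45? ✓ → no.
D: start 19:55 <= 16:40? ✗; end 20:50 < 16:10? ✗; end 20:50 >= 15:45? ✓ → no.
E: start 19:35 <= 16:40? ✗; end 21:05 < 16:10? ✗; end 21:05 >= 15:45? ✓ → no.
F: start 06:05 <= 16:40? ✓; end 08:05 < 16:10? ✓; end 08:05 >= 15:45? ✗ → no.
H: start 17:15 <= 16:40? ✗; end 20:00 < 16:10? ✗; end 20:00 >= 15:45? ✓ → no.
K: start 10:50 <= 16:40? ✓; end 15:45 < 16:10? ✓; end 15:45 >= 15:45? ✓ → yes.
N: start 18:30 <= 16:40? ✗; end 22:00 < 16:10? ✗; end 22:00 >= 15:45? ✓ → no.
P: start 08:25 <= 16:40? ✓; end 14:00 < 16:10? ✓; end 14:00 >= 15:45? ✗ → no.
Q: start 16:45 <= 16:40? ✗; end 19:10 < 16:10? ✗; end 19:10 >= 15:45? ✓ → no.
S: start 13:00 <= 16:40? ✓; end 19:05 < 16:10? ✗; end 19:05 >= 15:45? ✓ → no.
Z: start 19:20 <= 16:40? ✗; end 20:40 < 16:10? ✗; end 20:40 >= 15:45? ✓ → no.
Result: K.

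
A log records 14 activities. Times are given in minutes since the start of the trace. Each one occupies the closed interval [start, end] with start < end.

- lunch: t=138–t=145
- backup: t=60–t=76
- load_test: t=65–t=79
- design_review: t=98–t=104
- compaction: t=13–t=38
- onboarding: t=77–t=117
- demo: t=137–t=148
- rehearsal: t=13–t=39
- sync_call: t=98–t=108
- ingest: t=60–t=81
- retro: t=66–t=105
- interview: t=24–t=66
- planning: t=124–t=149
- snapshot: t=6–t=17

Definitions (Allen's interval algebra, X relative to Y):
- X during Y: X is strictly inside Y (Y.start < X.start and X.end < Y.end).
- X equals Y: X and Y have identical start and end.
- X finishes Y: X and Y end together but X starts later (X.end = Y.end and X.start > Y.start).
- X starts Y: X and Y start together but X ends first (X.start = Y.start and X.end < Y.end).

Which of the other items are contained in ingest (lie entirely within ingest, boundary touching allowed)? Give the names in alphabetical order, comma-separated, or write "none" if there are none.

Target ingest = [t=60, t=81].
backup [t=60, t=76] → starts → yes.
compaction [t=13, t=38] → before → no.
demo [t=137, t=148] → after → no.
design_review [t=98, t=104] → after → no.
interview [t=24, t=66] → overlaps → no.
load_test [t=65, t=79] → during → yes.
lunch [t=138, t=145] → after → no.
onboarding [t=77, t=117] → overlapped-by → no.
planning [t=124, t=149] → after → no.
rehearsal [t=13, t=39] → before → no.
retro [t=66, t=105] → overlapped-by → no.
snapshot [t=6, t=17] → before → no.
sync_call [t=98, t=108] → after → no.
Result: backup, load_test.

backup, load_test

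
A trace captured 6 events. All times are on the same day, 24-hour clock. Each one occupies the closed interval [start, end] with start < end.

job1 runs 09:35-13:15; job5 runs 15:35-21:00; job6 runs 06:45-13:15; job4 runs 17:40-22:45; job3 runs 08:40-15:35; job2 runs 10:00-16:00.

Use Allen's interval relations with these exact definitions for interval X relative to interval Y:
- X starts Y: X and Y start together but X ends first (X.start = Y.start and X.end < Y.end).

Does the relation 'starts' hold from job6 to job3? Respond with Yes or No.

job6 = [06:45, 13:15], job3 = [08:40, 15:35].
Actual relation of job6 to job3: overlaps.
Asked whether 'starts' holds → No.

No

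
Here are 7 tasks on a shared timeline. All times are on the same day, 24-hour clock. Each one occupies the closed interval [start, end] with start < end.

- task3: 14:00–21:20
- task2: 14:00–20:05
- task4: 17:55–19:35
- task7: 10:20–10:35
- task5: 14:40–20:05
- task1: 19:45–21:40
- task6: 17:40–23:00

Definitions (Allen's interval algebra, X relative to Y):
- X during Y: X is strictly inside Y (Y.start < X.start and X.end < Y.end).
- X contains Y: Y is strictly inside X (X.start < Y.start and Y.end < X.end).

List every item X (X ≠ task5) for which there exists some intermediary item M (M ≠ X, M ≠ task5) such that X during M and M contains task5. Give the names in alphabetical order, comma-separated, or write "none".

task4

Target task5 = [14:40, 20:05].
Intermediaries M with M contains task5: task3.
Via task3 — items with X during task3: task4.
Union: task4.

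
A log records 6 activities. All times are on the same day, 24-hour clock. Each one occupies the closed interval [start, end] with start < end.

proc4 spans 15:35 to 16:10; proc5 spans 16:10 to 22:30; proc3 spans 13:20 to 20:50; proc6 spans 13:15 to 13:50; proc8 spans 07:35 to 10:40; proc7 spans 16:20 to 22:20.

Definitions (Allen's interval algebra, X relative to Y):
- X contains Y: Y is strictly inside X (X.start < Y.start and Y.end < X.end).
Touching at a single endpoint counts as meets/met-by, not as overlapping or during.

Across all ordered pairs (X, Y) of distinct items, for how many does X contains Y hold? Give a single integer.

Checking all 30 ordered pairs for relation 'contains'; matching pairs in alphabetical order:
(proc3, proc4): proc3 contains proc4 ✓
(proc5, proc7): proc5 contains proc7 ✓
Count: 2.

2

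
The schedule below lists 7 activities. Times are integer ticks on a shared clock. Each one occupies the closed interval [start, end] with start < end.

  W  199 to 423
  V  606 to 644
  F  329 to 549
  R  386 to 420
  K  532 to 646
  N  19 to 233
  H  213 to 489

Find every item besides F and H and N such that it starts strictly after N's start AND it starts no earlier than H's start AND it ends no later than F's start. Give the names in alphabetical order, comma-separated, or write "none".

none

Conditions: its start is strictly after N's start (X.start > 19) AND its start is no earlier than H's start (X.start >= 213) AND its end is no later than F's start (X.end <= 329).
K: start 532 > 19? ✓; start 532 >= 213? ✓; end 646 <= 329? ✗ → no.
R: start 386 > 19? ✓; start 386 >= 213? ✓; end 420 <= 329? ✗ → no.
V: start 606 > 19? ✓; start 606 >= 213? ✓; end 644 <= 329? ✗ → no.
W: start 199 > 19? ✓; start 199 >= 213? ✗; end 423 <= 329? ✗ → no.
Result: none.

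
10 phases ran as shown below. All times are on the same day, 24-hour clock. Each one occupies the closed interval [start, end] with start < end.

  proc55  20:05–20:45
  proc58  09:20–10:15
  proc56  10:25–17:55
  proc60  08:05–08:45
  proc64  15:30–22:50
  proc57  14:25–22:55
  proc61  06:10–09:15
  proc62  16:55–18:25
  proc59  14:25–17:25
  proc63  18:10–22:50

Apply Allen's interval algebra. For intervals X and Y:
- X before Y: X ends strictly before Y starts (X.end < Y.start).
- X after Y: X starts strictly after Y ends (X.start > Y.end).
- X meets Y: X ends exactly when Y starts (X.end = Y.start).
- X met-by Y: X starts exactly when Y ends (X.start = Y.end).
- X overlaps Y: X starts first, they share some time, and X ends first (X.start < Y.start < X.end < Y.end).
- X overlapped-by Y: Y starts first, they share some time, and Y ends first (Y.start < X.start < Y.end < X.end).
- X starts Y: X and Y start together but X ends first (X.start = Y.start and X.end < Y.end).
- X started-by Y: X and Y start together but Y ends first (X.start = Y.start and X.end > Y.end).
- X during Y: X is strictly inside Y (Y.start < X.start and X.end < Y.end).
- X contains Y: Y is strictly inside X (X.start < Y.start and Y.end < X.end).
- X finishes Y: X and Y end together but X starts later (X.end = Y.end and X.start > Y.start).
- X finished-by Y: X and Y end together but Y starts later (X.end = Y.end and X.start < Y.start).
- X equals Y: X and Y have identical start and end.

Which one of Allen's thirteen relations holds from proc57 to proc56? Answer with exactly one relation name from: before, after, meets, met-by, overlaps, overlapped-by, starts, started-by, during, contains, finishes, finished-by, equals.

proc57 = [14:25, 22:55]; proc56 = [10:25, 17:55].
Compare endpoints: proc57.start > proc56.start, proc57.start < proc56.end, proc57.end > proc56.start, proc57.end > proc56.end.
That pattern is 'overlapped-by'.

overlapped-by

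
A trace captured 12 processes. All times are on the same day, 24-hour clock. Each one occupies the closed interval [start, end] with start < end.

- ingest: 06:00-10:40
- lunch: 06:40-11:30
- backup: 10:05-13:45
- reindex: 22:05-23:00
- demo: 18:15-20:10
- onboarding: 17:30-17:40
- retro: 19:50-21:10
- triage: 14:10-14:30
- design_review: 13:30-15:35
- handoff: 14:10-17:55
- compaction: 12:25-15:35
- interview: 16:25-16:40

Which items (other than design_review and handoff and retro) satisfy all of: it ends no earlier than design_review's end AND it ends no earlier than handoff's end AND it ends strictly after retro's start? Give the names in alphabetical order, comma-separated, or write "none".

Conditions: its end is no earlier than design_review's end (X.end >= 15:35) AND its end is no earlier than handoff's end (X.end >= 17:55) AND its end is strictly after retro's start (X.end > 19:50).
backup: end 13:45 >= 15:35? ✗; end 13:45 >= 17:55? ✗; end 13:45 > 19:50? ✗ → no.
compaction: end 15:35 >= 15:35? ✓; end 15:35 >= 17:55? ✗; end 15:35 > 19:50? ✗ → no.
demo: end 20:10 >= 15:35? ✓; end 20:10 >= 17:55? ✓; end 20:10 > 19:50? ✓ → yes.
ingest: end 10:40 >= 15:35? ✗; end 10:40 >= 17:55? ✗; end 10:40 > 19:50? ✗ → no.
interview: end 16:40 >= 15:35? ✓; end 16:40 >= 17:55? ✗; end 16:40 > 19:50? ✗ → no.
lunch: end 11:30 >= 15:35? ✗; end 11:30 >= 17:55? ✗; end 11:30 > 19:50? ✗ → no.
onboarding: end 17:40 >= 15:35? ✓; end 17:40 >= 17:55? ✗; end 17:40 > 19:50? ✗ → no.
reindex: end 23:00 >= 15:35? ✓; end 23:00 >= 17:55? ✓; end 23:00 > 19:50? ✓ → yes.
triage: end 14:30 >= 15:35? ✗; end 14:30 >= 17:55? ✗; end 14:30 > 19:50? ✗ → no.
Result: demo, reindex.

demo, reindex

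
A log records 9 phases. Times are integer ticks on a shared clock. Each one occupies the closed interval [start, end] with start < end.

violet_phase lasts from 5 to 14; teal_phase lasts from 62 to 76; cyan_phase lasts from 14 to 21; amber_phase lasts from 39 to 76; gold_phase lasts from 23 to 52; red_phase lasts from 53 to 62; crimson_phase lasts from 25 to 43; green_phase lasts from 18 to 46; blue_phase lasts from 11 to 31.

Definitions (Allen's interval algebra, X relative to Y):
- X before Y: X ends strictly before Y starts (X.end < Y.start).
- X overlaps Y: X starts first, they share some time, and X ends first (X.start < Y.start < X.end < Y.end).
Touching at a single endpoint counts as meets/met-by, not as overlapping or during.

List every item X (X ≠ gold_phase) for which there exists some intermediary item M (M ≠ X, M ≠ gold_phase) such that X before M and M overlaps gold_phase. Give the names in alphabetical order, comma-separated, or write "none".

violet_phase

Target gold_phase = [23, 52].
Intermediaries M with M overlaps gold_phase: blue_phase, green_phase.
Via blue_phase — items with X before blue_phase: none.
Via green_phase — items with X before green_phase: violet_phase.
Union: violet_phase.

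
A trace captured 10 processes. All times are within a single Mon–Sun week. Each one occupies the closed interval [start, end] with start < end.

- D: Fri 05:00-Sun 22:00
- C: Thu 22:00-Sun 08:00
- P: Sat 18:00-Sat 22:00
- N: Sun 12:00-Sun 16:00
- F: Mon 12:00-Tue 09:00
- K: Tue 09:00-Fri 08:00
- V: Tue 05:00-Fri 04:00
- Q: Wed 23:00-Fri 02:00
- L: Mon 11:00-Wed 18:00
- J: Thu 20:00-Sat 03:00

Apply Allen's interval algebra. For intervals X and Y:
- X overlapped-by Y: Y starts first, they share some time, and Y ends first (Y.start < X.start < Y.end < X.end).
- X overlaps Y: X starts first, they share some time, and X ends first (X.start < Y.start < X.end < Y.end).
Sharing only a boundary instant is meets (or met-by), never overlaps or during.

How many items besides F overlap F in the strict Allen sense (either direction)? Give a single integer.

Target F = [Mon 12:00, Tue 09:00].
C [Thu 22:00, Sun 08:00] → after → no.
D [Fri 05:00, Sun 22:00] → after → no.
J [Thu 20:00, Sat 03:00] → after → no.
K [Tue 09:00, Fri 08:00] → met-by → no.
L [Mon 11:00, Wed 18:00] → contains → no.
N [Sun 12:00, Sun 16:00] → after → no.
P [Sat 18:00, Sat 22:00] → after → no.
Q [Wed 23:00, Fri 02:00] → after → no.
V [Tue 05:00, Fri 04:00] → overlapped-by → counts.
Total: 1.

1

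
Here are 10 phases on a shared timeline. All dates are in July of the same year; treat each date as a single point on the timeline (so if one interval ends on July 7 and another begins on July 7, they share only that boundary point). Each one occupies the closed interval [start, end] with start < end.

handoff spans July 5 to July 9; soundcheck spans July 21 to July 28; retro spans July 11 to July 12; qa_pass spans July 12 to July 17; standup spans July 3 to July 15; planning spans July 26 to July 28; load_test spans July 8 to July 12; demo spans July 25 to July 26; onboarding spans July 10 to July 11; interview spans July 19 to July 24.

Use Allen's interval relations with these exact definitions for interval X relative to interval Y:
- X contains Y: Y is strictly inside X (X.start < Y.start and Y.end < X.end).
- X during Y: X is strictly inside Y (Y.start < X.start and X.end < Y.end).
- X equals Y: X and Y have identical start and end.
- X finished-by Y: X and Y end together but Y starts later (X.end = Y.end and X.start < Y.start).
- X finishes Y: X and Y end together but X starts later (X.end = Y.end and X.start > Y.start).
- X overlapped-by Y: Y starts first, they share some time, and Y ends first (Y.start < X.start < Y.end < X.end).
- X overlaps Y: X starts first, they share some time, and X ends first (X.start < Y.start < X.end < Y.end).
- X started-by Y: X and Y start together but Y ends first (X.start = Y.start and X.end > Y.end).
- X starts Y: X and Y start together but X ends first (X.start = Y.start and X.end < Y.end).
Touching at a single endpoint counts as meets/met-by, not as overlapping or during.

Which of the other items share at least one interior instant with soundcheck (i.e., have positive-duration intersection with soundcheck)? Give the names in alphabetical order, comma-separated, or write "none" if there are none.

Target soundcheck = [July 21, July 28].
demo [July 25, July 26] → during → yes.
handoff [July 5, July 9] → before → no.
interview [July 19, July 24] → overlaps → yes.
load_test [July 8, July 12] → before → no.
onboarding [July 10, July 11] → before → no.
planning [July 26, July 28] → finishes → yes.
qa_pass [July 12, July 17] → before → no.
retro [July 11, July 12] → before → no.
standup [July 3, July 15] → before → no.
Result: demo, interview, planning.

demo, interview, planning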